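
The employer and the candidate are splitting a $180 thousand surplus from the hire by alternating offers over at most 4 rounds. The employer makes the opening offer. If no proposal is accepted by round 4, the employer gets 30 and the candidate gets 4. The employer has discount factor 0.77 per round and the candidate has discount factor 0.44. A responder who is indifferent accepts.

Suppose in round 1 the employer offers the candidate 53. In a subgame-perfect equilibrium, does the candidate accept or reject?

Work out the candidate's continuation value if the offer is rejected.
Round 4 (the candidate proposes): the employer gets 30 if talks fail, so the candidate offers 30 and keeps 150.
Round 3 (the employer proposes): the candidate can get 150 next round, worth 0.44 × 150 = 66 now, so the employer offers 66, keeping 114.
Round 2 (the candidate proposes): the employer can get 114 next round, worth 0.77 × 114 = 87.78 now; the candidate offers that and keeps 92.22.
So by rejecting in round 1, the candidate gets 92.22 next round, worth 0.44 × 92.22 = 40.5768 now.
Offer 53 ≥ 40.5768, so the candidate accepts.

Accept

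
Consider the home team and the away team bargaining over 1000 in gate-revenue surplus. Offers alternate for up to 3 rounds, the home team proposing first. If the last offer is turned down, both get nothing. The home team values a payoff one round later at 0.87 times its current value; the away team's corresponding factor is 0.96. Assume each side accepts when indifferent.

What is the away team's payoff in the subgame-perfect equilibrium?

124.8

Round 3 (the home team proposes): rejection yields 0 for the away team; the home team offers 0 and keeps 1000.
Round 2 (the away team proposes): the home team can get 1000 next round, worth 0.87 × 1000 = 870 now, so the away team offers 870, keeping 130.
Round 1 (the home team proposes): the away team can get 130 next round, worth 0.96 × 130 = 124.8 now, so the home team offers 124.8, keeping 875.2.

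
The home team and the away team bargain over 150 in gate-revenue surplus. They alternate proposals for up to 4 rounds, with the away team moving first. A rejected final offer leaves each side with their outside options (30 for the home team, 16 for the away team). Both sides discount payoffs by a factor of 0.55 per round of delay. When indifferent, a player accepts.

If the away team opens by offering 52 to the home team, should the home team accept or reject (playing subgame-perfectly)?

Round 4 (the home team proposes): the away team gets 16 if talks fail, so the home team offers 16 and keeps 134.
Round 3 (the away team proposes): the home team can get 134 next round, worth 0.55 × 134 = 73.7 now; the away team offers that and keeps 76.3.
Round 2 (the home team proposes): the away team can get 76.3 next round, worth 0.55 × 76.3 = 41.965 now, so the home team offers 41.965, keeping 108.035.
So by rejecting in round 1, the home team gets 108.035 next round, worth 0.55 × 108.035 = 59.41925 now.
Offer 52 < 59.41925, so the home team rejects.

Reject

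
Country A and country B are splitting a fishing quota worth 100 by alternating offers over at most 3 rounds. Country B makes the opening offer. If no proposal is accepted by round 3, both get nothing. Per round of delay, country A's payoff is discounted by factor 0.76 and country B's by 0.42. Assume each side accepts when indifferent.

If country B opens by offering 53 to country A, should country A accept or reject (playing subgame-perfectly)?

Accept

Round 3 (country B proposes): country A will accept anything ≥ 0, so country B offers 0 and keeps 100.
Round 2 (country A proposes): country B can get 100 next round, worth 0.42 × 100 = 42 now; country A offers that and keeps 58.
So by rejecting in round 1, country A gets 58 next round, worth 0.76 × 58 = 44.08 now.
Offer 53 ≥ 44.08, so country A accepts.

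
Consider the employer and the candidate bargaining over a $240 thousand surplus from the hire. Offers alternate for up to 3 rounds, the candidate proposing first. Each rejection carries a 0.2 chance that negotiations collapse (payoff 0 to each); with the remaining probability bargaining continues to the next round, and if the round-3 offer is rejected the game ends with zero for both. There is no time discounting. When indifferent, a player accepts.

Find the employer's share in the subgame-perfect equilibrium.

38.4

Round 3 (the candidate proposes): the employer will accept anything ≥ 0, so the candidate offers 0 and keeps 240.
Round 2 (the employer proposes): rejecting gives the candidate an expected 0.8 × 240 = 192, so the employer offers 192, keeping 48.
Round 1 (the candidate proposes): rejecting gives the employer an expected 0.8 × 48 = 38.4; the candidate offers that and keeps 201.6.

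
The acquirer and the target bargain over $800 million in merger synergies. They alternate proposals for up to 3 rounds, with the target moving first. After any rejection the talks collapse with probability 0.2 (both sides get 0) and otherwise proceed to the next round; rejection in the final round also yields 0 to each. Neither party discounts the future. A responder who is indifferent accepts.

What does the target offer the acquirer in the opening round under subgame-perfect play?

Round 3 (the target proposes): rejection yields 0 for the acquirer; the target offers 0 and keeps 800.
Round 2 (the acquirer proposes): rejecting gives the target an expected 0.8 × 800 = 640. The acquirer offers 640 and keeps 800 − 640 = 160.
Round 1 (the target proposes): rejecting gives the acquirer an expected 0.8 × 160 = 128; the target offers that and keeps 672.

128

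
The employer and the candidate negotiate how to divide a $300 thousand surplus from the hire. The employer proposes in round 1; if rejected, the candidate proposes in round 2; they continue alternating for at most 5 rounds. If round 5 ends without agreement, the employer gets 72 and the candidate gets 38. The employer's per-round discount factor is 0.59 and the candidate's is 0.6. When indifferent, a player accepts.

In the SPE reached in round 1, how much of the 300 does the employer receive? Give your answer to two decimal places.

Solve by backward induction from round 5.
Round 5 (the employer proposes): the candidate gets 38 if talks fail, so the employer offers 38 and keeps 262.
Round 4 (the candidate proposes): the employer can get 262 next round, worth 0.59 × 262 = 154.58 now, so the candidate offers 154.58, keeping 145.42.
Round 3 (the employer proposes): the candidate can get 145.42 next round, worth 0.6 × 145.42 = 87.252 now; the employer offers that and keeps 212.748.
Round 2 (the candidate proposes): the employer can get 212.748 next round, worth 0.59 × 212.748 = 125.52132 now. The candidate offers 125.52132 and keeps 300 − 125.52132 = 174.47868.
Round 1 (the employer proposes): the candidate can get 174.47868 next round, worth 0.6 × 174.47868 = 104.687208 now, so the employer offers 104.687208, keeping 195.312792.

195.31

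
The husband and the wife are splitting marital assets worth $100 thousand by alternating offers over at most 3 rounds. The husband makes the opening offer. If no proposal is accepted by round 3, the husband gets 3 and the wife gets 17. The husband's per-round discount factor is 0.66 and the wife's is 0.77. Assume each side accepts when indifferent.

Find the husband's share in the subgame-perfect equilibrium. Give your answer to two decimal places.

65.18

Round 3 (the husband proposes): the wife gets 17 if talks fail, so the husband offers 17 and keeps 83.
Round 2 (the wife proposes): the husband can get 83 next round, worth 0.66 × 83 = 54.78 now, so the wife offers 54.78, keeping 45.22.
Round 1 (the husband proposes): the wife can get 45.22 next round, worth 0.77 × 45.22 = 34.8194 now. The husband offers 34.8194 and keeps 100 − 34.8194 = 65.1806.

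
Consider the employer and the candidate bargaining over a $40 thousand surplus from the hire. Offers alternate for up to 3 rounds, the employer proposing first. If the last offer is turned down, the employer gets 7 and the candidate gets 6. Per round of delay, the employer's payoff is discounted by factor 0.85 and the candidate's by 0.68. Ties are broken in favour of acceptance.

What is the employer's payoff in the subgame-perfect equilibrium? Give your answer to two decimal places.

32.45

Round 3 (the employer proposes): the candidate gets 6 if talks fail, so the employer offers 6 and keeps 34.
Round 2 (the candidate proposes): the employer can get 34 next round, worth 0.85 × 34 = 28.9 now; the candidate offers that and keeps 11.1.
Round 1 (the employer proposes): the candidate can get 11.1 next round, worth 0.68 × 11.1 = 7.548 now. The employer offers 7.548 and keeps 40 − 7.548 = 32.452.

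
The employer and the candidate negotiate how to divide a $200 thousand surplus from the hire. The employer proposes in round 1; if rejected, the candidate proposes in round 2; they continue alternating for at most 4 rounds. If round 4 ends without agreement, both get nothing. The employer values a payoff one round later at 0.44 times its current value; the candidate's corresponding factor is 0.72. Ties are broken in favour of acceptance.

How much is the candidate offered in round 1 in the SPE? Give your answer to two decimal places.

Round 4 (the candidate proposes): rejection yields 0 for the employer; the candidate offers 0 and keeps 200.
Round 3 (the employer proposes): the candidate can get 200 next round, worth 0.72 × 200 = 144 now; the employer offers that and keeps 56.
Round 2 (the candidate proposes): the employer can get 56 next round, worth 0.44 × 56 = 24.64 now, so the candidate offers 24.64, keeping 175.36.
Round 1 (the employer proposes): the candidate can get 175.36 next round, worth 0.72 × 175.36 = 126.2592 now. The employer offers 126.2592 and keeps 200 − 126.2592 = 73.7408.

126.26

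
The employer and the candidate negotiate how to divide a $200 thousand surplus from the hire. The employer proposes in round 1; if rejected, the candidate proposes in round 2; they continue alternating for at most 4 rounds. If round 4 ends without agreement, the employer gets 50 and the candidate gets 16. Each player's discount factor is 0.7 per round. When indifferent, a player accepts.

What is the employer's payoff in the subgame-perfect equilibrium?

106.55

Work backward from the last round.
Round 4 (the candidate proposes): the employer gets 50 if talks fail, so the candidate offers 50 and keeps 150.
Round 3 (the employer proposes): the candidate can get 150 next round, worth 0.7 × 150 = 105 now; the employer offers that and keeps 95.
Round 2 (the candidate proposes): the employer can get 95 next round, worth 0.7 × 95 = 66.5 now, so the candidate offers 66.5, keeping 133.5.
Round 1 (the employer proposes): the candidate can get 133.5 next round, worth 0.7 × 133.5 = 93.45 now. The employer offers 93.45 and keeps 200 − 93.45 = 106.55.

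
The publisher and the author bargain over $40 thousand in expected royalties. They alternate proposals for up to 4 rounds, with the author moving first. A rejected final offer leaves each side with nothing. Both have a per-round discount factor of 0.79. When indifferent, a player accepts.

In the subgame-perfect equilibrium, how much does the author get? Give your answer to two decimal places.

13.64

By backward induction:
Round 4 (the publisher proposes): the author will accept anything ≥ 0, so the publisher offers 0 and keeps 40.
Round 3 (the author proposes): the publisher can get 40 next round, worth 0.79 × 40 = 31.6 now; the author offers that and keeps 8.4.
Round 2 (the publisher proposes): the author can get 8.4 next round, worth 0.79 × 8.4 = 6.636 now. The publisher offers 6.636 and keeps 40 − 6.636 = 33.364.
Round 1 (the author proposes): the publisher can get 33.364 next round, worth 0.79 × 33.364 = 26.35756 now; the author offers that and keeps 13.64244.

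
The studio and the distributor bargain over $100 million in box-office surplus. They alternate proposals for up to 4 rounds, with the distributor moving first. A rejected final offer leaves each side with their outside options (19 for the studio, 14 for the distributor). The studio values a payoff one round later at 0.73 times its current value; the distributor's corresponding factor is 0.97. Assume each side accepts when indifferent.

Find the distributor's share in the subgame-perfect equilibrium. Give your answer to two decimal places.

53.36

Round 4 (the studio proposes): the distributor gets 14 if talks fail, so the studio offers 14 and keeps 86.
Round 3 (the distributor proposes): the studio can get 86 next round, worth 0.73 × 86 = 62.78 now. The distributor offers 62.78 and keeps 100 − 62.78 = 37.22.
Round 2 (the studio proposes): the distributor can get 37.22 next round, worth 0.97 × 37.22 = 36.1034 now; the studio offers that and keeps 63.8966.
Round 1 (the distributor proposes): the studio can get 63.8966 next round, worth 0.73 × 63.8966 = 46.644518 now, so the distributor offers 46.644518, keeping 53.355482.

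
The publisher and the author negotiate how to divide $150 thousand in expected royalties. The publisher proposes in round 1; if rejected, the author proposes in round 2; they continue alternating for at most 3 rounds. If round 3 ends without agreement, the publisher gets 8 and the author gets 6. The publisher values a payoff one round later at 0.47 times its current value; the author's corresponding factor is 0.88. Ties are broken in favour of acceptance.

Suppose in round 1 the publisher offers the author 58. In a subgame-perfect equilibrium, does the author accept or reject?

Round 3 (the publisher proposes): the author gets 6 if talks fail, so the publisher offers 6 and keeps 144.
Round 2 (the author proposes): the publisher can get 144 next round, worth 0.47 × 144 = 67.68 now, so the author offers 67.68, keeping 82.32.
So by rejecting in round 1, the author gets 82.32 next round, worth 0.88 × 82.32 = 72.4416 now.
Offer 58 < 72.4416, so the author rejects.

Reject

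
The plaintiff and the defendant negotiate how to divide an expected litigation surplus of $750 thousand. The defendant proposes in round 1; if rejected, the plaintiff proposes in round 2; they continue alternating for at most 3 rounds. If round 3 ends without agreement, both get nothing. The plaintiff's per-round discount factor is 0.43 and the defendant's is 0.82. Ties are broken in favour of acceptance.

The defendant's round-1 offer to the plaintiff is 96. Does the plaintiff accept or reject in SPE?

Round 3 (the defendant proposes): the plaintiff will accept anything ≥ 0, so the defendant offers 0 and keeps 750.
Round 2 (the plaintiff proposes): the defendant can get 750 next round, worth 0.82 × 750 = 615 now, so the plaintiff offers 615, keeping 135.
So by rejecting in round 1, the plaintiff gets 135 next round, worth 0.43 × 135 = 58.05 now.
Offer 96 ≥ 58.05, so the plaintiff accepts.

Accept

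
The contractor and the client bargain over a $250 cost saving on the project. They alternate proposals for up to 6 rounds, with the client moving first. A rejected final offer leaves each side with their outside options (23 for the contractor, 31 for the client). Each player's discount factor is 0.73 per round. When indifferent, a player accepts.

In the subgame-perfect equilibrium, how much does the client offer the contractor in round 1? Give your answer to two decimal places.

120.93

Work backward from the last round.
Round 6 (the contractor proposes): the client gets 31 if talks fail, so the contractor offers 31 and keeps 219.
Round 5 (the client proposes): the contractor can get 219 next round, worth 0.73 × 219 = 159.87 now. The client offers 159.87 and keeps 250 − 159.87 = 90.13.
Round 4 (the contractor proposes): the client can get 90.13 next round, worth 0.73 × 90.13 = 65.7949 now, so the contractor offers 65.7949, keeping 184.2051.
Round 3 (the client proposes): the contractor can get 184.2051 next round, worth 0.73 × 184.2051 = 134.469723 now; the client offers that and keeps 115.530277.
Round 2 (the contractor proposes): the client can get 115.530277 next round, worth 0.73 × 115.530277 = 84.33710221 now, so the contractor offers 84.33710221, keeping 165.66289779.
Round 1 (the client proposes): the contractor can get 165.66289779 next round, worth 0.73 × 165.66289779 = 120.9339153867 now. The client offers 120.9339153867 and keeps 250 − 120.9339153867 = 129.0660846133.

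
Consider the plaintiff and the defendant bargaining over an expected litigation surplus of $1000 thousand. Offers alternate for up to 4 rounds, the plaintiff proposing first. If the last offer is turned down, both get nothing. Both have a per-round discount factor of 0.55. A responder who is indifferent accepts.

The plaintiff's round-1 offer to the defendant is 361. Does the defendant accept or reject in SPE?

Reject

Round 4 (the defendant proposes): the plaintiff will accept anything ≥ 0, so the defendant offers 0 and keeps 1000.
Round 3 (the plaintiff proposes): the defendant can get 1000 next round, worth 0.55 × 1000 = 550 now; the plaintiff offers that and keeps 450.
Round 2 (the defendant proposes): the plaintiff can get 450 next round, worth 0.55 × 450 = 247.5 now; the defendant offers that and keeps 752.5.
So by rejecting in round 1, the defendant gets 752.5 next round, worth 0.55 × 752.5 = 413.875 now.
Offer 361 < 413.875, so the defendant rejects.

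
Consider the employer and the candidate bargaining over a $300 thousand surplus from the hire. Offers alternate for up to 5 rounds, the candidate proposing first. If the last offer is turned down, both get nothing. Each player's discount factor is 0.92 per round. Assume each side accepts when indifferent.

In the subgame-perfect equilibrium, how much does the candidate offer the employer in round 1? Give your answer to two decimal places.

40.77

Round 5 (the candidate proposes): the employer will accept anything ≥ 0, so the candidate offers 0 and keeps 300.
Round 4 (the employer proposes): the candidate can get 300 next round, worth 0.92 × 300 = 276 now; the employer offers that and keeps 24.
Round 3 (the candidate proposes): the employer can get 24 next round, worth 0.92 × 24 = 22.08 now; the candidate offers that and keeps 277.92.
Round 2 (the employer proposes): the candidate can get 277.92 next round, worth 0.92 × 277.92 = 255.6864 now, so the employer offers 255.6864, keeping 44.3136.
Round 1 (the candidate proposes): the employer can get 44.3136 next round, worth 0.92 × 44.3136 = 40.768512 now. The candidate offers 40.768512 and keeps 300 − 40.768512 = 259.231488.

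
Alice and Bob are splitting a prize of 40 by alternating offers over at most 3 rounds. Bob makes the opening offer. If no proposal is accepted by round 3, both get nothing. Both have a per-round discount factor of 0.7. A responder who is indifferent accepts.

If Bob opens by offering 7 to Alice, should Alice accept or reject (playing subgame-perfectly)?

Round 3 (Bob proposes): rejection yields 0 for Alice; Bob offers 0 and keeps 40.
Round 2 (Alice proposes): Bob can get 40 next round, worth 0.7 × 40 = 28 now, so Alice offers 28, keeping 12.
So by rejecting in round 1, Alice gets 12 next round, worth 0.7 × 12 = 8.4 now.
Offer 7 < 8.4, so Alice rejects.

Reject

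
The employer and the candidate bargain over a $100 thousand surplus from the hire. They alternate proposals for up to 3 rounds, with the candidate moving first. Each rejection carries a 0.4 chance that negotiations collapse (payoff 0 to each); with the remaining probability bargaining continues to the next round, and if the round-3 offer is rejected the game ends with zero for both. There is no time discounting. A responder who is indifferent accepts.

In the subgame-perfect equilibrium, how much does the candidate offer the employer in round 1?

24

Round 3 (the candidate proposes): rejection yields 0 for the employer; the candidate offers 0 and keeps 100.
Round 2 (the employer proposes): rejecting gives the candidate an expected 0.6 × 100 = 60; the employer offers that and keeps 40.
Round 1 (the candidate proposes): rejecting gives the employer an expected 0.6 × 40 = 24, so the candidate offers 24, keeping 76.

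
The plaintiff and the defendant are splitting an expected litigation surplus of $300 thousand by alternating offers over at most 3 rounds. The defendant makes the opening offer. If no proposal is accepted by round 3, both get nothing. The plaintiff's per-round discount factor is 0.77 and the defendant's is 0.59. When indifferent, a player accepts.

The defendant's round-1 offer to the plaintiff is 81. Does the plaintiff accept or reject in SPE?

Round 3 (the defendant proposes): the plaintiff will accept anything ≥ 0, so the defendant offers 0 and keeps 300.
Round 2 (the plaintiff proposes): the defendant can get 300 next round, worth 0.59 × 300 = 177 now; the plaintiff offers that and keeps 123.
So by rejecting in round 1, the plaintiff gets 123 next round, worth 0.77 × 123 = 94.71 now.
Offer 81 < 94.71, so the plaintiff rejects.

Reject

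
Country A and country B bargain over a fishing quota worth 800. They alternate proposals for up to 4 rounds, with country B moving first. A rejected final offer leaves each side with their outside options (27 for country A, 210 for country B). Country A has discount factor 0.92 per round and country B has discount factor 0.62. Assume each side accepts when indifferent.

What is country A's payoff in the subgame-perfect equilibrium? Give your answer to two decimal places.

Round 4 (country A proposes): country B gets 210 if talks fail, so country A offers 210 and keeps 590.
Round 3 (country B proposes): country A can get 590 next round, worth 0.92 × 590 = 542.8 now; country B offers that and keeps 257.2.
Round 2 (country A proposes): country B can get 257.2 next round, worth 0.62 × 257.2 = 159.464 now. Country A offers 159.464 and keeps 800 − 159.464 = 640.536.
Round 1 (country B proposes): country A can get 640.536 next round, worth 0.92 × 640.536 = 589.29312 now; country B offers that and keeps 210.70688.

589.29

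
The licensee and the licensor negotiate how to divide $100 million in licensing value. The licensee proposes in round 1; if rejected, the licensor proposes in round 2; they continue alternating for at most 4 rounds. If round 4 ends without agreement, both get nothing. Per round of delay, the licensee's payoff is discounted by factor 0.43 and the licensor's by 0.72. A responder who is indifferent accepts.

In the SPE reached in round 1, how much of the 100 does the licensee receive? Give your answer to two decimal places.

36.67

Round 4 (the licensor proposes): rejection yields 0 for the licensee; the licensor offers 0 and keeps 100.
Round 3 (the licensee proposes): the licensor can get 100 next round, worth 0.72 × 100 = 72 now. The licensee offers 72 and keeps 100 − 72 = 28.
Round 2 (the licensor proposes): the licensee can get 28 next round, worth 0.43 × 28 = 12.04 now. The licensor offers 12.04 and keeps 100 − 12.04 = 87.96.
Round 1 (the licensee proposes): the licensor can get 87.96 next round, worth 0.72 × 87.96 = 63.3312 now; the licensee offers that and keeps 36.6688.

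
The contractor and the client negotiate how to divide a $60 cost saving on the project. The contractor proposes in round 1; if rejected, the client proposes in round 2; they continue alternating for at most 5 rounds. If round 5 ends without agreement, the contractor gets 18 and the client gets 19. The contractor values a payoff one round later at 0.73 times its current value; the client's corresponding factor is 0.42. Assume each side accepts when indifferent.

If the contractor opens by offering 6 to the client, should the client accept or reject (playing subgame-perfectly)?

Round 5 (the contractor proposes): the client gets 19 if talks fail, so the contractor offers 19 and keeps 41.
Round 4 (the client proposes): the contractor can get 41 next round, worth 0.73 × 41 = 29.93 now, so the client offers 29.93, keeping 30.07.
Round 3 (the contractor proposes): the client can get 30.07 next round, worth 0.42 × 30.07 = 12.6294 now; the contractor offers that and keeps 47.3706.
Round 2 (the client proposes): the contractor can get 47.3706 next round, worth 0.73 × 47.3706 = 34.580538 now, so the client offers 34.580538, keeping 25.419462.
So by rejecting in round 1, the client gets 25.419462 next round, worth 0.42 × 25.419462 = 10.67617404 now.
Offer 6 < 10.67617404, so the client rejects.

Reject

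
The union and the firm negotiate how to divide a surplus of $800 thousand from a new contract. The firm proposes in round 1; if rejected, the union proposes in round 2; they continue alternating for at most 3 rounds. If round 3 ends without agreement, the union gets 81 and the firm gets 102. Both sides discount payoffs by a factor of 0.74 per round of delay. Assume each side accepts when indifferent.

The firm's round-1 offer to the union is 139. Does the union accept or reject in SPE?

Round 3 (the firm proposes): the union gets 81 if talks fail, so the firm offers 81 and keeps 719.
Round 2 (the union proposes): the firm can get 719 next round, worth 0.74 × 719 = 532.06 now. The union offers 532.06 and keeps 800 − 532.06 = 267.94.
So by rejecting in round 1, the union gets 267.94 next round, worth 0.74 × 267.94 = 198.2756 now.
Offer 139 < 198.2756, so the union rejects.

Reject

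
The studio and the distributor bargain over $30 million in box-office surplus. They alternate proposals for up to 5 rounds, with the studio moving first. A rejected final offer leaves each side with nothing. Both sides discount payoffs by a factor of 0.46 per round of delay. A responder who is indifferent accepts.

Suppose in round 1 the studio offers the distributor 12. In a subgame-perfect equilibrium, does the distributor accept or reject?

Work out the distributor's continuation value if the offer is rejected.
Round 5 (the studio proposes): the distributor will accept anything ≥ 0, so the studio offers 0 and keeps 30.
Round 4 (the distributor proposes): the studio can get 30 next round, worth 0.46 × 30 = 13.8 now. The distributor offers 13.8 and keeps 30 − 13.8 = 16.2.
Round 3 (the studio proposes): the distributor can get 16.2 next round, worth 0.46 × 16.2 = 7.452 now, so the studio offers 7.452, keeping 22.548.
Round 2 (the distributor proposes): the studio can get 22.548 next round, worth 0.46 × 22.548 = 10.37208 now. The distributor offers 10.37208 and keeps 30 − 10.37208 = 19.62792.
So by rejecting in round 1, the distributor gets 19.62792 next round, worth 0.46 × 19.62792 = 9.0288432 now.
Offer 12 ≥ 9.0288432, so the distributor accepts.

Accept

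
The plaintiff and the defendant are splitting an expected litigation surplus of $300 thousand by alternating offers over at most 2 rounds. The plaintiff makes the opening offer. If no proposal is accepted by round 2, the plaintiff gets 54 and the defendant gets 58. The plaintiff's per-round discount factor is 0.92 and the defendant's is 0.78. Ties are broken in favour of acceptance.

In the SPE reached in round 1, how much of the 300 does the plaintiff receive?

Work backward from the last round.
Round 2 (the defendant proposes): the plaintiff gets 54 if talks fail, so the defendant offers 54 and keeps 246.
Round 1 (the plaintiff proposes): the defendant can get 246 next round, worth 0.78 × 246 = 191.88 now. The plaintiff offers 191.88 and keeps 300 − 191.88 = 108.12.

108.12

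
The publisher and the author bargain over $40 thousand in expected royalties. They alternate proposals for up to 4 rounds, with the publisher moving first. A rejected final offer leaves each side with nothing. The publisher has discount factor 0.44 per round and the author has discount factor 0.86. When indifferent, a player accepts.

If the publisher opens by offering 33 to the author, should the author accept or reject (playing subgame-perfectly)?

Accept

Round 4 (the author proposes): rejection yields 0 for the publisher; the author offers 0 and keeps 40.
Round 3 (the publisher proposes): the author can get 40 next round, worth 0.86 × 40 = 34.4 now. The publisher offers 34.4 and keeps 40 − 34.4 = 5.6.
Round 2 (the author proposes): the publisher can get 5.6 next round, worth 0.44 × 5.6 = 2.464 now; the author offers that and keeps 37.536.
So by rejecting in round 1, the author gets 37.536 next round, worth 0.86 × 37.536 = 32.28096 now.
Offer 33 ≥ 32.28096, so the author accepts.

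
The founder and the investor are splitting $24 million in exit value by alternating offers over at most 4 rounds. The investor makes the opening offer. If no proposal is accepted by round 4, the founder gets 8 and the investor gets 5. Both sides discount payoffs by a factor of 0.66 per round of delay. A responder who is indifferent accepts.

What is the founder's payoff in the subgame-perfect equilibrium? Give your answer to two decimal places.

10.85

Work backward from the last round.
Round 4 (the founder proposes): the investor gets 5 if talks fail, so the founder offers 5 and keeps 19.
Round 3 (the investor proposes): the founder can get 19 next round, worth 0.66 × 19 = 12.54 now; the investor offers that and keeps 11.46.
Round 2 (the founder proposes): the investor can get 11.46 next round, worth 0.66 × 11.46 = 7.5636 now. The founder offers 7.5636 and keeps 24 − 7.5636 = 16.4364.
Round 1 (the investor proposes): the founder can get 16.4364 next round, worth 0.66 × 16.4364 = 10.848024 now, so the investor offers 10.848024, keeping 13.151976.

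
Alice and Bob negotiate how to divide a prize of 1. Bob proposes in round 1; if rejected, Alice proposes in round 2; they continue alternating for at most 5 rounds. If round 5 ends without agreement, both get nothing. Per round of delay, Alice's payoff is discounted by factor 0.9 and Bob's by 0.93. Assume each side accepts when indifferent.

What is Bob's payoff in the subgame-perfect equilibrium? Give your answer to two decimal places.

Round 5 (Bob proposes): Alice will accept anything ≥ 0, so Bob offers 0 and keeps 1.
Round 4 (Alice proposes): Bob can get 1 next round, worth 0.93 × 1 = 0.93 now, so Alice offers 0.93, keeping 0.07.
Round 3 (Bob proposes): Alice can get 0.07 next round, worth 0.9 × 0.07 = 0.063 now, so Bob offers 0.063, keeping 0.937.
Round 2 (Alice proposes): Bob can get 0.937 next round, worth 0.93 × 0.937 = 0.87141 now. Alice offers 0.87141 and keeps 1 − 0.87141 = 0.12859.
Round 1 (Bob proposes): Alice can get 0.12859 next round, worth 0.9 × 0.12859 = 0.115731 now. Bob offers 0.115731 and keeps 1 − 0.115731 = 0.884269.

0.88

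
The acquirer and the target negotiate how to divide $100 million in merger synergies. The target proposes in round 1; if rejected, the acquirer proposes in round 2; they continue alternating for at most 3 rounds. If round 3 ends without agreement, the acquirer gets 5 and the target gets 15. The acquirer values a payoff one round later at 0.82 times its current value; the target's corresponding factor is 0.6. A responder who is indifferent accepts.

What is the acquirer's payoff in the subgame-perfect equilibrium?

35.26

Round 3 (the target proposes): the acquirer gets 5 if talks fail, so the target offers 5 and keeps 95.
Round 2 (the acquirer proposes): the target can get 95 next round, worth 0.6 × 95 = 57 now; the acquirer offers that and keeps 43.
Round 1 (the target proposes): the acquirer can get 43 next round, worth 0.82 × 43 = 35.26 now; the target offers that and keeps 64.74.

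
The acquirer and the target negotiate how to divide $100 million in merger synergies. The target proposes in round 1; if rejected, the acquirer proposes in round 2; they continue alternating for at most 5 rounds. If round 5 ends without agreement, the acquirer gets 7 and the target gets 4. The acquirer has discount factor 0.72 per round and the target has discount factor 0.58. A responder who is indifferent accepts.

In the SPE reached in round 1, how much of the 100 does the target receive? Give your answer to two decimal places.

55.91

Round 5 (the target proposes): the acquirer gets 7 if talks fail, so the target offers 7 and keeps 93.
Round 4 (the acquirer proposes): the target can get 93 next round, worth 0.58 × 93 = 53.94 now. The acquirer offers 53.94 and keeps 100 − 53.94 = 46.06.
Round 3 (the target proposes): the acquirer can get 46.06 next round, worth 0.72 × 46.06 = 33.1632 now; the target offers that and keeps 66.8368.
Round 2 (the acquirer proposes): the target can get 66.8368 next round, worth 0.58 × 66.8368 = 38.765344 now; the acquirer offers that and keeps 61.234656.
Round 1 (the target proposes): the acquirer can get 61.234656 next round, worth 0.72 × 61.234656 = 44.08895232 now. The target offers 44.08895232 and keeps 100 − 44.08895232 = 55.91104768.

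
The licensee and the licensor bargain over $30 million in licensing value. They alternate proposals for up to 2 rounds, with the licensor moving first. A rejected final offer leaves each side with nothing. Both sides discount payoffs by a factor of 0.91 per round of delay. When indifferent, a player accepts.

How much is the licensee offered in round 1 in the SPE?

27.3

Round 2 (the licensee proposes): rejection yields 0 for the licensor; the licensee offers 0 and keeps 30.
Round 1 (the licensor proposes): the licensee can get 30 next round, worth 0.91 × 30 = 27.3 now. The licensor offers 27.3 and keeps 30 − 27.3 = 2.7.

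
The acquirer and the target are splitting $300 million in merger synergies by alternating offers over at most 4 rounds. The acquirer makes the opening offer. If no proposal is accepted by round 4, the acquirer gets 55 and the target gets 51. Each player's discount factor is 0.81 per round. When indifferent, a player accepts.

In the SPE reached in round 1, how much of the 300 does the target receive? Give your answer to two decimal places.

Round 4 (the target proposes): the acquirer gets 55 if talks fail, so the target offers 55 and keeps 245.
Round 3 (the acquirer proposes): the target can get 245 next round, worth 0.81 × 245 = 198.45 now, so the acquirer offers 198.45, keeping 101.55.
Round 2 (the target proposes): the acquirer can get 101.55 next round, worth 0.81 × 101.55 = 82.2555 now. The target offers 82.2555 and keeps 300 − 82.2555 = 217.7445.
Round 1 (the acquirer proposes): the target can get 217.7445 next round, worth 0.81 × 217.7445 = 176.373045 now; the acquirer offers that and keeps 123.626955.

176.37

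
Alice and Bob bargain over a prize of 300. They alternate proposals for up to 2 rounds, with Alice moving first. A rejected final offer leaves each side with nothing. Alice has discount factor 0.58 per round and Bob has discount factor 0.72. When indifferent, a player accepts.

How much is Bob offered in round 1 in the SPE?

Solve by backward induction from round 2.
Round 2 (Bob proposes): Alice will accept anything ≥ 0, so Bob offers 0 and keeps 300.
Round 1 (Alice proposes): Bob can get 300 next round, worth 0.72 × 300 = 216 now. Alice offers 216 and keeps 300 − 216 = 84.

216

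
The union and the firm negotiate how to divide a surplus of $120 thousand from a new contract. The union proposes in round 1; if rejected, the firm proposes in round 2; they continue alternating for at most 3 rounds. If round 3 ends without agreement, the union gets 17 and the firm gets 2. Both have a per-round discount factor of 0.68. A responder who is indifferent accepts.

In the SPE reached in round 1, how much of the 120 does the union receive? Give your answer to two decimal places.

Round 3 (the union proposes): the firm gets 2 if talks fail, so the union offers 2 and keeps 118.
Round 2 (the firm proposes): the union can get 118 next round, worth 0.68 × 118 = 80.24 now; the firm offers that and keeps 39.76.
Round 1 (the union proposes): the firm can get 39.76 next round, worth 0.68 × 39.76 = 27.0368 now; the union offers that and keeps 92.9632.

92.96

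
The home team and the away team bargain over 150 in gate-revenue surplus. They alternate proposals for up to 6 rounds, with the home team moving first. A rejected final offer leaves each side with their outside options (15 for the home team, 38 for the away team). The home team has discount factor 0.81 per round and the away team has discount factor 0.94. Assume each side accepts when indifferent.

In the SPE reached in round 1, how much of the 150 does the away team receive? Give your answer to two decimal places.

Round 6 (the away team proposes): the home team gets 15 if talks fail, so the away team offers 15 and keeps 135.
Round 5 (the home team proposes): the away team can get 135 next round, worth 0.94 × 135 = 126.9 now, so the home team offers 126.9, keeping 23.1.
Round 4 (the away team proposes): the home team can get 23.1 next round, worth 0.81 × 23.1 = 18.711 now, so the away team offers 18.711, keeping 131.289.
Round 3 (the home team proposes): the away team can get 131.289 next round, worth 0.94 × 131.289 = 123.41166 now. The home team offers 123.41166 and keeps 150 − 123.41166 = 26.58834.
Round 2 (the away team proposes): the home team can get 26.58834 next round, worth 0.81 × 26.58834 = 21.5365554 now, so the away team offers 21.5365554, keeping 128.4634446.
Round 1 (the home team proposes): the away team can get 128.4634446 next round, worth 0.94 × 128.4634446 = 120.755637924 now, so the home team offers 120.755637924, keeping 29.244362076.

120.76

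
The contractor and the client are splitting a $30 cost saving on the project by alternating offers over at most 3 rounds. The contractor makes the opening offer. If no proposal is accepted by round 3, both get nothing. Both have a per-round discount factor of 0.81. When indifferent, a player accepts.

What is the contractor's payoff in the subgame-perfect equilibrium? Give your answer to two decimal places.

25.38

Work backward from the last round.
Round 3 (the contractor proposes): the client will accept anything ≥ 0, so the contractor offers 0 and keeps 30.
Round 2 (the client proposes): the contractor can get 30 next round, worth 0.81 × 30 = 24.3 now, so the client offers 24.3, keeping 5.7.
Round 1 (the contractor proposes): the client can get 5.7 next round, worth 0.81 × 5.7 = 4.617 now, so the contractor offers 4.617, keeping 25.383.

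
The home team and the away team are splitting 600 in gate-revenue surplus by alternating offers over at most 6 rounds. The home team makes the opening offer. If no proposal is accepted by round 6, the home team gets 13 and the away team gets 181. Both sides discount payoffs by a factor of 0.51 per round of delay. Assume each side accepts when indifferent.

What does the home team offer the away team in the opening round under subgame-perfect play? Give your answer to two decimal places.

Round 6 (the away team proposes): the home team gets 13 if talks fail, so the away team offers 13 and keeps 587.
Round 5 (the home team proposes): the away team can get 587 next round, worth 0.51 × 587 = 299.37 now. The home team offers 299.37 and keeps 600 − 299.37 = 300.63.
Round 4 (the away team proposes): the home team can get 300.63 next round, worth 0.51 × 300.63 = 153.3213 now. The away team offers 153.3213 and keeps 600 − 153.3213 = 446.6787.
Round 3 (the home team proposes): the away team can get 446.6787 next round, worth 0.51 × 446.6787 = 227.806137 now, so the home team offers 227.806137, keeping 372.193863.
Round 2 (the away team proposes): the home team can get 372.193863 next round, worth 0.51 × 372.193863 = 189.81887013 now; the away team offers that and keeps 410.18112987.
Round 1 (the home team proposes): the away team can get 410.18112987 next round, worth 0.51 × 410.18112987 = 209.1923762337 now, so the home team offers 209.1923762337, keeping 390.8076237663.

209.19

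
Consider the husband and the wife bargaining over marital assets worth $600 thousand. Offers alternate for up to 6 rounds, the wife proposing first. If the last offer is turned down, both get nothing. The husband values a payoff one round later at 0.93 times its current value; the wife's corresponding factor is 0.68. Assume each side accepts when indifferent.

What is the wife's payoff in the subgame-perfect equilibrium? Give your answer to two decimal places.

Round 6 (the husband proposes): rejection yields 0 for the wife; the husband offers 0 and keeps 600.
Round 5 (the wife proposes): the husband can get 600 next round, worth 0.93 × 600 = 558 now. The wife offers 558 and keeps 600 − 558 = 42.
Round 4 (the husband proposes): the wife can get 42 next round, worth 0.68 × 42 = 28.56 now; the husband offers that and keeps 571.44.
Round 3 (the wife proposes): the husband can get 571.44 next round, worth 0.93 × 571.44 = 531.4392 now. The wife offers 531.4392 and keeps 600 − 531.4392 = 68.5608.
Round 2 (the husband proposes): the wife can get 68.5608 next round, worth 0.68 × 68.5608 = 46.621344 now. The husband offers 46.621344 and keeps 600 − 46.621344 = 553.378656.
Round 1 (the wife proposes): the husband can get 553.378656 next round, worth 0.93 × 553.378656 = 514.64215008 now. The wife offers 514.64215008 and keeps 600 − 514.64215008 = 85.35784992.

85.36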